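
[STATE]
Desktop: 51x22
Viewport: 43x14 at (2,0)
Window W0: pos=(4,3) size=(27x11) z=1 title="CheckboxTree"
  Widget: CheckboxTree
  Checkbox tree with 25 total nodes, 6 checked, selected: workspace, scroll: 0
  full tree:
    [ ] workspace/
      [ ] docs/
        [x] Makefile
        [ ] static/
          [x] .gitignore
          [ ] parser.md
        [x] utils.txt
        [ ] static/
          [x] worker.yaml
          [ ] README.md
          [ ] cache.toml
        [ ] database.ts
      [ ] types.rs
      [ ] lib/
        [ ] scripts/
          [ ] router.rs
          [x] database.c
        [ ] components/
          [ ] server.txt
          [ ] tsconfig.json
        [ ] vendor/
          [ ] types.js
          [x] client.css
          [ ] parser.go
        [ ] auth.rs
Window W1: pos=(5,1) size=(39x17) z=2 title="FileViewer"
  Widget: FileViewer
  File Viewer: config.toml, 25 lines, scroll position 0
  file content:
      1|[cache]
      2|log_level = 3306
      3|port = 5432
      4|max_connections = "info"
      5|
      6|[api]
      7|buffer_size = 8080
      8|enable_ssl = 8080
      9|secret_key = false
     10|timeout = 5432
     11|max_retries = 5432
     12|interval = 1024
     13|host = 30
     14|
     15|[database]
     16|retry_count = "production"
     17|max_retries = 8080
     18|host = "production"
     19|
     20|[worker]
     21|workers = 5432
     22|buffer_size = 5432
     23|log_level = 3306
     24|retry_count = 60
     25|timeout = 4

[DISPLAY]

                                           
   ┏━━━━━━━━━━━━━━━━━━━━━━━━━━━━━━━━━━━━━┓ 
   ┃ FileViewer                          ┃ 
  ┏┠─────────────────────────────────────┨ 
  ┃┃[cache]                             ▲┃ 
  ┠┃log_level = 3306                    █┃ 
  ┃┃port = 5432                         ░┃ 
  ┃┃max_connections = "info"            ░┃ 
  ┃┃                                    ░┃ 
  ┃┃[api]                               ░┃ 
  ┃┃buffer_size = 8080                  ░┃ 
  ┃┃enable_ssl = 8080                   ░┃ 
  ┃┃secret_key = false                  ░┃ 
  ┗┃timeout = 5432                      ░┃ 


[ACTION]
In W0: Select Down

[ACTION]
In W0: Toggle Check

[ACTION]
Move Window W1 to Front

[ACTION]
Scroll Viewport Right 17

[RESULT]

                                           
━━━━━━━━━━━━━━━━━━━━━━━━━━━━━━━━━━━┓       
ileViewer                          ┃       
───────────────────────────────────┨       
ache]                             ▲┃       
g_level = 3306                    █┃       
rt = 5432                         ░┃       
x_connections = "info"            ░┃       
                                  ░┃       
pi]                               ░┃       
ffer_size = 8080                  ░┃       
able_ssl = 8080                   ░┃       
cret_key = false                  ░┃       
meout = 5432                      ░┃       


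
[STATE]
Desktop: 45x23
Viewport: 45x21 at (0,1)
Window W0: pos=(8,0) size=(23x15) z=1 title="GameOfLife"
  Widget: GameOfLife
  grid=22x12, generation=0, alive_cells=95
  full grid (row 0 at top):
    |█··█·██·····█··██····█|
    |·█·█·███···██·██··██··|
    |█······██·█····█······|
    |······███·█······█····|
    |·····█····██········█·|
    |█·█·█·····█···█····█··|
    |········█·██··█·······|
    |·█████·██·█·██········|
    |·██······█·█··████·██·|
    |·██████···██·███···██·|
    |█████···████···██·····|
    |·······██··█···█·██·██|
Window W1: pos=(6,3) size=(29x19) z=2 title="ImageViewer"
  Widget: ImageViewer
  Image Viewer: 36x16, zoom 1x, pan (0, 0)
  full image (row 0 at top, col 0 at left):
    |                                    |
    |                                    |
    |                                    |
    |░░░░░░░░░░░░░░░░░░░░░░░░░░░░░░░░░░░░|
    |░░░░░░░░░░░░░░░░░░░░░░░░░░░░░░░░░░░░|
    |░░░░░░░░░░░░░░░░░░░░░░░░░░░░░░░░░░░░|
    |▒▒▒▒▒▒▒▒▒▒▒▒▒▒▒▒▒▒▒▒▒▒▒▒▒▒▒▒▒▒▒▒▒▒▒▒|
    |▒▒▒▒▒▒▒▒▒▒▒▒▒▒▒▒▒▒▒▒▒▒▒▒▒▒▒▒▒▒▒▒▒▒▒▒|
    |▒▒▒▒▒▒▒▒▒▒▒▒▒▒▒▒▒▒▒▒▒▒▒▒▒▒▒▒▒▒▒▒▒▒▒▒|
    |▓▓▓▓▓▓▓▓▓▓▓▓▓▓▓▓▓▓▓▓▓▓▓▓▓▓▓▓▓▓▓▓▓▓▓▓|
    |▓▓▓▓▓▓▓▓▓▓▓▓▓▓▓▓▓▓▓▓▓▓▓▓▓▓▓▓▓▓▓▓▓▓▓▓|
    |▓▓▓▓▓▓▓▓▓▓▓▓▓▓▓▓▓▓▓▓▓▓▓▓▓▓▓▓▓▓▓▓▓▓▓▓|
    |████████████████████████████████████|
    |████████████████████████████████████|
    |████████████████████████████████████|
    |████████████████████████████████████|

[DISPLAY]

        ┃ GameOfLife          ┃              
        ┠─────────────────────┨              
      ┏━━━━━━━━━━━━━━━━━━━━━━━━━━━┓          
      ┃ ImageViewer               ┃          
      ┠───────────────────────────┨          
      ┃                           ┃          
      ┃                           ┃          
      ┃                           ┃          
      ┃░░░░░░░░░░░░░░░░░░░░░░░░░░░┃          
      ┃░░░░░░░░░░░░░░░░░░░░░░░░░░░┃          
      ┃░░░░░░░░░░░░░░░░░░░░░░░░░░░┃          
      ┃▒▒▒▒▒▒▒▒▒▒▒▒▒▒▒▒▒▒▒▒▒▒▒▒▒▒▒┃          
      ┃▒▒▒▒▒▒▒▒▒▒▒▒▒▒▒▒▒▒▒▒▒▒▒▒▒▒▒┃          
      ┃▒▒▒▒▒▒▒▒▒▒▒▒▒▒▒▒▒▒▒▒▒▒▒▒▒▒▒┃          
      ┃▓▓▓▓▓▓▓▓▓▓▓▓▓▓▓▓▓▓▓▓▓▓▓▓▓▓▓┃          
      ┃▓▓▓▓▓▓▓▓▓▓▓▓▓▓▓▓▓▓▓▓▓▓▓▓▓▓▓┃          
      ┃▓▓▓▓▓▓▓▓▓▓▓▓▓▓▓▓▓▓▓▓▓▓▓▓▓▓▓┃          
      ┃███████████████████████████┃          
      ┃███████████████████████████┃          
      ┃███████████████████████████┃          
      ┗━━━━━━━━━━━━━━━━━━━━━━━━━━━┛          


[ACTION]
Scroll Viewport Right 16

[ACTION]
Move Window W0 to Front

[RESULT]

        ┃ GameOfLife          ┃              
        ┠─────────────────────┨              
      ┏━┃Gen: 0               ┃━━━┓          
      ┃ ┃·█·█·███···██·██··██·┃   ┃          
      ┠─┃█······██·█····█·····┃───┨          
      ┃ ┃······███·█······█···┃   ┃          
      ┃ ┃·····█····██········█┃   ┃          
      ┃ ┃█·█·█·····█···█····█·┃   ┃          
      ┃░┃········█·██··█······┃░░░┃          
      ┃░┃·█████·██·█·██·······┃░░░┃          
      ┃░┃·██······█·█··████·██┃░░░┃          
      ┃▒┃·██████···██·███···██┃▒▒▒┃          
      ┃▒┃█████···████···██····┃▒▒▒┃          
      ┃▒┗━━━━━━━━━━━━━━━━━━━━━┛▒▒▒┃          
      ┃▓▓▓▓▓▓▓▓▓▓▓▓▓▓▓▓▓▓▓▓▓▓▓▓▓▓▓┃          
      ┃▓▓▓▓▓▓▓▓▓▓▓▓▓▓▓▓▓▓▓▓▓▓▓▓▓▓▓┃          
      ┃▓▓▓▓▓▓▓▓▓▓▓▓▓▓▓▓▓▓▓▓▓▓▓▓▓▓▓┃          
      ┃███████████████████████████┃          
      ┃███████████████████████████┃          
      ┃███████████████████████████┃          
      ┗━━━━━━━━━━━━━━━━━━━━━━━━━━━┛          


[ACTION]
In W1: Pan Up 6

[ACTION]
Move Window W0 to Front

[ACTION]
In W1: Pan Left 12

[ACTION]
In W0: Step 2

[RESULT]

        ┃ GameOfLife          ┃              
        ┠─────────────────────┨              
      ┏━┃Gen: 2               ┃━━━┓          
      ┃ ┃·██·██····█······█···┃   ┃          
      ┠─┃·█···███··█·█·██·····┃───┨          
      ┃ ┃··········█····█·····┃   ┃          
      ┃ ┃·····███·███·········┃   ┃          
      ┃ ┃·····█··███··········┃   ┃          
      ┃░┃····█·████·██········┃░░░┃          
      ┃░┃····█······███·█·█·█·┃░░░┃          
      ┃░┃····█·█··█··██··█···█┃░░░┃          
      ┃▒┃······█·········█····┃▒▒▒┃          
      ┃▒┃·██···█·██··········█┃▒▒▒┃          
      ┃▒┗━━━━━━━━━━━━━━━━━━━━━┛▒▒▒┃          
      ┃▓▓▓▓▓▓▓▓▓▓▓▓▓▓▓▓▓▓▓▓▓▓▓▓▓▓▓┃          
      ┃▓▓▓▓▓▓▓▓▓▓▓▓▓▓▓▓▓▓▓▓▓▓▓▓▓▓▓┃          
      ┃▓▓▓▓▓▓▓▓▓▓▓▓▓▓▓▓▓▓▓▓▓▓▓▓▓▓▓┃          
      ┃███████████████████████████┃          
      ┃███████████████████████████┃          
      ┃███████████████████████████┃          
      ┗━━━━━━━━━━━━━━━━━━━━━━━━━━━┛          


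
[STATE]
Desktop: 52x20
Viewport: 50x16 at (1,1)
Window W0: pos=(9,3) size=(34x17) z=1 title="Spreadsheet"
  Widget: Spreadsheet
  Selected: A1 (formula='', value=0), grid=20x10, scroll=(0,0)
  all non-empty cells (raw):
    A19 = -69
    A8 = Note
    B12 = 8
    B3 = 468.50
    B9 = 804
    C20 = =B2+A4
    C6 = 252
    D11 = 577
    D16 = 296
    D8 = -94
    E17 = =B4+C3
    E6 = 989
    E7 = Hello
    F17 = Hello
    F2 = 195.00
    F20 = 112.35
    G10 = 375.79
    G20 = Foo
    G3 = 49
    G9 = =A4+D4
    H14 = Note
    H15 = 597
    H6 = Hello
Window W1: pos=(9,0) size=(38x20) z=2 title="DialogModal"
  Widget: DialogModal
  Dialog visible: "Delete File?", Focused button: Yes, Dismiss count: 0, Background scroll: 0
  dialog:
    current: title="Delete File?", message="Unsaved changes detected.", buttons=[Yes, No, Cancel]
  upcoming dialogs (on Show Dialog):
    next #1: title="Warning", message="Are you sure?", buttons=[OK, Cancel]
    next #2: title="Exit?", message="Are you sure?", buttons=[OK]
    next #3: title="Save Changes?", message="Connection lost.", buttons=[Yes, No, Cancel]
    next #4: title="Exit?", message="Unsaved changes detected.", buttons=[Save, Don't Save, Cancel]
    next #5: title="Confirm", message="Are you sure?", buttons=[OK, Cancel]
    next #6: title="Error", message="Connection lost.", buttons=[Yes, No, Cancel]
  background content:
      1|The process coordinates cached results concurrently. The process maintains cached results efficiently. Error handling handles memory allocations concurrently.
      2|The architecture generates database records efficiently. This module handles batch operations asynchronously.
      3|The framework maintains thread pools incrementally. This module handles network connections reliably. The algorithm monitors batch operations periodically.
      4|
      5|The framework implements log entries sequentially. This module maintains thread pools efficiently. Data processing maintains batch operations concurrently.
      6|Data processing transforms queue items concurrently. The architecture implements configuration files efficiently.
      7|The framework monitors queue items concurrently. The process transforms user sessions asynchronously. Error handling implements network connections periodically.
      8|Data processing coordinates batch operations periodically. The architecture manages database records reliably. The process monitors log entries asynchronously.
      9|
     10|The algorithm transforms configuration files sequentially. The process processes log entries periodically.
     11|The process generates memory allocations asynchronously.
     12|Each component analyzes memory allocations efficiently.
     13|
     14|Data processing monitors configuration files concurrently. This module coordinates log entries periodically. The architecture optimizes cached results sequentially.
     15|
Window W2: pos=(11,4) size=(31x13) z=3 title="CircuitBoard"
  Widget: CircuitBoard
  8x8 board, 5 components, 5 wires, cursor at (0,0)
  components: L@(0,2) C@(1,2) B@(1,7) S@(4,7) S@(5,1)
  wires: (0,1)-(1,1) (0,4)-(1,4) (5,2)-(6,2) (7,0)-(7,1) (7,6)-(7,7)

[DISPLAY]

        ┃ DialogModal                        ┃    
        ┠────────────────────────────────────┨    
        ┃The process coordinates cached resul┃    
        ┃T┏━━━━━━━━━━━━━━━━━━━━━━━━━━━━━┓ase ┃    
        ┃T┃ CircuitBoard                ┃ools┃    
        ┃ ┠─────────────────────────────┨    ┃    
        ┃T┃   0 1 2 3 4 5 6 7           ┃ries┃    
        ┃D┃0  [.]  ·   L       ·        ┃ ite┃    
        ┃T┃        │           │        ┃ms c┃    
        ┃D┃1       ·   C       ·        ┃h op┃    
        ┃ ┃                             ┃    ┃    
        ┃T┃2                            ┃rati┃    
        ┃T┃                             ┃ocat┃    
        ┃E┃3                            ┃lloc┃    
        ┃ ┃                             ┃    ┃    
        ┃D┗━━━━━━━━━━━━━━━━━━━━━━━━━━━━━┛rati┃    


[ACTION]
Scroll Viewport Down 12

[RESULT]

        ┃T┏━━━━━━━━━━━━━━━━━━━━━━━━━━━━━┓ase ┃    
        ┃T┃ CircuitBoard                ┃ools┃    
        ┃ ┠─────────────────────────────┨    ┃    
        ┃T┃   0 1 2 3 4 5 6 7           ┃ries┃    
        ┃D┃0  [.]  ·   L       ·        ┃ ite┃    
        ┃T┃        │           │        ┃ms c┃    
        ┃D┃1       ·   C       ·        ┃h op┃    
        ┃ ┃                             ┃    ┃    
        ┃T┃2                            ┃rati┃    
        ┃T┃                             ┃ocat┃    
        ┃E┃3                            ┃lloc┃    
        ┃ ┃                             ┃    ┃    
        ┃D┗━━━━━━━━━━━━━━━━━━━━━━━━━━━━━┛rati┃    
        ┃                                    ┃    
        ┃                                    ┃    
        ┗━━━━━━━━━━━━━━━━━━━━━━━━━━━━━━━━━━━━┛    


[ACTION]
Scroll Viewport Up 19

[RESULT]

        ┏━━━━━━━━━━━━━━━━━━━━━━━━━━━━━━━━━━━━┓    
        ┃ DialogModal                        ┃    
        ┠────────────────────────────────────┨    
        ┃The process coordinates cached resul┃    
        ┃T┏━━━━━━━━━━━━━━━━━━━━━━━━━━━━━┓ase ┃    
        ┃T┃ CircuitBoard                ┃ools┃    
        ┃ ┠─────────────────────────────┨    ┃    
        ┃T┃   0 1 2 3 4 5 6 7           ┃ries┃    
        ┃D┃0  [.]  ·   L       ·        ┃ ite┃    
        ┃T┃        │           │        ┃ms c┃    
        ┃D┃1       ·   C       ·        ┃h op┃    
        ┃ ┃                             ┃    ┃    
        ┃T┃2                            ┃rati┃    
        ┃T┃                             ┃ocat┃    
        ┃E┃3                            ┃lloc┃    
        ┃ ┃                             ┃    ┃    


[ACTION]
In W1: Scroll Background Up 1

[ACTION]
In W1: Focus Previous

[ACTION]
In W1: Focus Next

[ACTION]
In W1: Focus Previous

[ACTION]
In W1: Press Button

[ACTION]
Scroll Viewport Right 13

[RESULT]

       ┏━━━━━━━━━━━━━━━━━━━━━━━━━━━━━━━━━━━━┓     
       ┃ DialogModal                        ┃     
       ┠────────────────────────────────────┨     
       ┃The process coordinates cached resul┃     
       ┃T┏━━━━━━━━━━━━━━━━━━━━━━━━━━━━━┓ase ┃     
       ┃T┃ CircuitBoard                ┃ools┃     
       ┃ ┠─────────────────────────────┨    ┃     
       ┃T┃   0 1 2 3 4 5 6 7           ┃ries┃     
       ┃D┃0  [.]  ·   L       ·        ┃ ite┃     
       ┃T┃        │           │        ┃ms c┃     
       ┃D┃1       ·   C       ·        ┃h op┃     
       ┃ ┃                             ┃    ┃     
       ┃T┃2                            ┃rati┃     
       ┃T┃                             ┃ocat┃     
       ┃E┃3                            ┃lloc┃     
       ┃ ┃                             ┃    ┃     


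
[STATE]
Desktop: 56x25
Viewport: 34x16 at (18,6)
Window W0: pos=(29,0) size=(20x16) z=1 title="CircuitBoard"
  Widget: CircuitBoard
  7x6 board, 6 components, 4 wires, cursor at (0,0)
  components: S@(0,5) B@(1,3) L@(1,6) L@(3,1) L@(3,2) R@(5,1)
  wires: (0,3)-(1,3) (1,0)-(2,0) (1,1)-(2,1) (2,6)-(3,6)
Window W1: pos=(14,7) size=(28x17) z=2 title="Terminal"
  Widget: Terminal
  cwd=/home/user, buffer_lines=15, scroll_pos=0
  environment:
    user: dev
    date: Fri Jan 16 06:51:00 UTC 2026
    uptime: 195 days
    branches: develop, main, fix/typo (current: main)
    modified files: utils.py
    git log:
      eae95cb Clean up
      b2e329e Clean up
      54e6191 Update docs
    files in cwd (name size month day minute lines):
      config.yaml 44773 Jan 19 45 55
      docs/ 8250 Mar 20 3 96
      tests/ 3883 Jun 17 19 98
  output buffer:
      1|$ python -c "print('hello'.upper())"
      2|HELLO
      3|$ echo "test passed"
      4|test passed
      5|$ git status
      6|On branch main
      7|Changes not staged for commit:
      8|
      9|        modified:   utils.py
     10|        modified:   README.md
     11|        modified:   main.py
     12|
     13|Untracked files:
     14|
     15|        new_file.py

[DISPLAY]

           ┃1   ·   ·       B ┃   
━━━━━━━━━━━━━━━━━━━━━━━┓      ┃   
rminal                 ┃      ┃   
───────────────────────┨      ┃   
ython -c "print('hello'┃L     ┃   
LO                     ┃      ┃   
cho "test passed"      ┃      ┃   
t passed               ┃      ┃   
it status              ┃      ┃   
branch main            ┃━━━━━━┛   
nges not staged for com┃          
                       ┃          
     modified:   utils.┃          
     modified:   README┃          
     modified:   main.p┃          
                       ┃          


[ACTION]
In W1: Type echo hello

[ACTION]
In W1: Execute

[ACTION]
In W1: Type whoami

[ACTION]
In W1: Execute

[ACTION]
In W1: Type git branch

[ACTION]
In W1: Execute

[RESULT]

           ┃1   ·   ·       B ┃   
━━━━━━━━━━━━━━━━━━━━━━━┓      ┃   
rminal                 ┃      ┃   
───────────────────────┨      ┃   
                       ┃L     ┃   
racked files:          ┃      ┃   
                       ┃      ┃   
     new_file.py       ┃      ┃   
cho hello              ┃      ┃   
lo                     ┃━━━━━━┛   
hoami                  ┃          
                       ┃          
it branch              ┃          
evelop                 ┃          
ain                    ┃          
ix/typo                ┃          


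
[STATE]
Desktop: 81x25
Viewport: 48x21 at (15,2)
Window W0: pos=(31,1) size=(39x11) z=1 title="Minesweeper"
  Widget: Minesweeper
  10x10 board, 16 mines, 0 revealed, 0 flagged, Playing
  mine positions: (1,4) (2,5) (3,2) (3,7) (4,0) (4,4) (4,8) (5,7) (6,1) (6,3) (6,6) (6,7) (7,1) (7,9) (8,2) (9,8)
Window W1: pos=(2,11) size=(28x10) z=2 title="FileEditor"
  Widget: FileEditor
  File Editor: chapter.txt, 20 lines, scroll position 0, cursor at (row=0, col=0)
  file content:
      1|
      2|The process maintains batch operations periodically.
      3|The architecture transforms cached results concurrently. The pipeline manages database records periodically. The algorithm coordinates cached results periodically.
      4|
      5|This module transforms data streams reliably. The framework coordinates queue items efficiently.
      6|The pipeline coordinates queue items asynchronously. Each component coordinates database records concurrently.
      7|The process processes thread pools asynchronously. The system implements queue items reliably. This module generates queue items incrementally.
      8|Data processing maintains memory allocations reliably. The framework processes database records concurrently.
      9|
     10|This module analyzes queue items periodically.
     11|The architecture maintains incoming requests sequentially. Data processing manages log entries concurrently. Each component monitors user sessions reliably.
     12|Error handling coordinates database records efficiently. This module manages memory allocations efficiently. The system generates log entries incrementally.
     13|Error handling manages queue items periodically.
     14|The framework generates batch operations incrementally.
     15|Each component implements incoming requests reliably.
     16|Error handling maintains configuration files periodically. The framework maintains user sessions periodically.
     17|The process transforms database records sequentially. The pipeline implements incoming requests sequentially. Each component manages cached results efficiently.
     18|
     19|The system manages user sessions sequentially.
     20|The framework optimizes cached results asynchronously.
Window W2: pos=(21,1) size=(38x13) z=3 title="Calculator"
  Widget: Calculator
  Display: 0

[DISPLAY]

      ┃ Calculator                         ┃    
      ┠────────────────────────────────────┨────
      ┃                                   0┃    
      ┃┌───┬───┬───┬───┐                   ┃    
      ┃│ 7 │ 8 │ 9 │ ÷ │                   ┃    
      ┃├───┼───┼───┼───┤                   ┃    
      ┃│ 4 │ 5 │ 6 │ × │                   ┃    
      ┃├───┼───┼───┼───┤                   ┃    
      ┃│ 1 │ 2 │ 3 │ - │                   ┃    
━━━━━━┃├───┼───┼───┼───┤                   ┃━━━━
      ┃│ 0 │ . │ = │ + │                   ┃    
──────┗━━━━━━━━━━━━━━━━━━━━━━━━━━━━━━━━━━━━┛    
             ▲┃                                 
maintains bat█┃                                 
ture transfor░┃                                 
             ░┃                                 
transforms da░┃                                 
 coordinates ▼┃                                 
━━━━━━━━━━━━━━┛                                 
                                                
                                                


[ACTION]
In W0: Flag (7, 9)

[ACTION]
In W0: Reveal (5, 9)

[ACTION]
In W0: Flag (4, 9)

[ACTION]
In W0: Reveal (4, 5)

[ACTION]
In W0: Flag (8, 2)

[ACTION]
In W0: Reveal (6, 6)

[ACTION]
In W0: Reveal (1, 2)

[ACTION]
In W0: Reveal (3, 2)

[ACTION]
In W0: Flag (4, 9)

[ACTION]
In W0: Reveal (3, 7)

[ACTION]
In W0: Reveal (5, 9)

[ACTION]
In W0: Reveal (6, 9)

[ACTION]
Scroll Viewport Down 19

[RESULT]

      ┃                                   0┃    
      ┃┌───┬───┬───┬───┐                   ┃    
      ┃│ 7 │ 8 │ 9 │ ÷ │                   ┃    
      ┃├───┼───┼───┼───┤                   ┃    
      ┃│ 4 │ 5 │ 6 │ × │                   ┃    
      ┃├───┼───┼───┼───┤                   ┃    
      ┃│ 1 │ 2 │ 3 │ - │                   ┃    
━━━━━━┃├───┼───┼───┼───┤                   ┃━━━━
      ┃│ 0 │ . │ = │ + │                   ┃    
──────┗━━━━━━━━━━━━━━━━━━━━━━━━━━━━━━━━━━━━┛    
             ▲┃                                 
maintains bat█┃                                 
ture transfor░┃                                 
             ░┃                                 
transforms da░┃                                 
 coordinates ▼┃                                 
━━━━━━━━━━━━━━┛                                 
                                                
                                                
                                                
                                                


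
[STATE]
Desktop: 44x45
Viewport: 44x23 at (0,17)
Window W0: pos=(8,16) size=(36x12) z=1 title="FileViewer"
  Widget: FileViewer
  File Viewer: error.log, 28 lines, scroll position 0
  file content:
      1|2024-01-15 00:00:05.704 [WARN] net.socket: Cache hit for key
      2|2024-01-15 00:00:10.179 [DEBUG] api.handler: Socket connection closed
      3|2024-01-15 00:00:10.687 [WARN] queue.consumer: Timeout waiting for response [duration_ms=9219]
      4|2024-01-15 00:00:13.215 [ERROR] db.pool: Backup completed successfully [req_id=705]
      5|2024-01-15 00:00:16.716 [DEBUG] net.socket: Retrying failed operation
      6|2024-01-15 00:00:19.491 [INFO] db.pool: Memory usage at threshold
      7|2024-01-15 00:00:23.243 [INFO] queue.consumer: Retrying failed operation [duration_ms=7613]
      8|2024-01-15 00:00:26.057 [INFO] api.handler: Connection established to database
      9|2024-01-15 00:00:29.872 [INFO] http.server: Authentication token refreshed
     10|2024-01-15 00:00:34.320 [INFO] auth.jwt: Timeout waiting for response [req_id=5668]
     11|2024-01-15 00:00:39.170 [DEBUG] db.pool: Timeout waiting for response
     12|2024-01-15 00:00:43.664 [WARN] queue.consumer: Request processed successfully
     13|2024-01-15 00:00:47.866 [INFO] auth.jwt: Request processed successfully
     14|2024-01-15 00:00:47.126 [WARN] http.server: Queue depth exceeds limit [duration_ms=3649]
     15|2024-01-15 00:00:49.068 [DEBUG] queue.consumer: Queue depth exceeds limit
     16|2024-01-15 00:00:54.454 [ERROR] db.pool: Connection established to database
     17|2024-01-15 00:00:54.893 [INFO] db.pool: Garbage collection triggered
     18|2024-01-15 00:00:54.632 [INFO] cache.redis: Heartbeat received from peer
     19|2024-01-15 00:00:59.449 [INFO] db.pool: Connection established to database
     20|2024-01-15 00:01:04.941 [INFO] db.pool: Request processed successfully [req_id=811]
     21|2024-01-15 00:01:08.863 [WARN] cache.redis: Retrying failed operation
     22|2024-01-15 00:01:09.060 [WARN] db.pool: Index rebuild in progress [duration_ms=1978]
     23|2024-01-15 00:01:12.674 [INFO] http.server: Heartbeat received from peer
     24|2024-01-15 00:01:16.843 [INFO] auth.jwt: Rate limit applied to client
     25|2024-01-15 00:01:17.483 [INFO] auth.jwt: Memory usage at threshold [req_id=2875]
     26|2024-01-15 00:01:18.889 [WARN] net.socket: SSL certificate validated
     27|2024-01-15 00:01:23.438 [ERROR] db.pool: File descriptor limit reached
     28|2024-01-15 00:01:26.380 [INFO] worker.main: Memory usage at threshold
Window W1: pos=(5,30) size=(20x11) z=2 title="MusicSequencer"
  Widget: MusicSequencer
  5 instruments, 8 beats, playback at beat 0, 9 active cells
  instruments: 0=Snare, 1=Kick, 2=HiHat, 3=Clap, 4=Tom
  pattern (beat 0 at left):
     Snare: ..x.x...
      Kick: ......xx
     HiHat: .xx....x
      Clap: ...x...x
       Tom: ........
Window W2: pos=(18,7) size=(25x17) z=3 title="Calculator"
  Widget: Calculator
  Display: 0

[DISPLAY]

        ┃ FileView┃├───┼───┼───┼───┤      ┃┃
        ┠─────────┃│ 0 │ . │ = │ + │      ┃┨
        ┃2024-01-1┃├───┼───┼───┼───┤      ┃┃
        ┃2024-01-1┃│ C │ MC│ MR│ M+│      ┃┃
        ┃2024-01-1┃└───┴───┴───┴───┘      ┃┃
        ┃2024-01-1┃                       ┃┃
        ┃2024-01-1┗━━━━━━━━━━━━━━━━━━━━━━━┛┃
        ┃2024-01-15 00:00:19.491 [INFO] db░┃
        ┃2024-01-15 00:00:23.243 [INFO] qu░┃
        ┃2024-01-15 00:00:26.057 [INFO] ap▼┃
        ┗━━━━━━━━━━━━━━━━━━━━━━━━━━━━━━━━━━┛
                                            
                                            
     ┏━━━━━━━━━━━━━━━━━━┓                   
     ┃ MusicSequencer   ┃                   
     ┠──────────────────┨                   
     ┃      ▼1234567    ┃                   
     ┃ Snare··█·█···    ┃                   
     ┃  Kick······██    ┃                   
     ┃ HiHat·██····█    ┃                   
     ┃  Clap···█···█    ┃                   
     ┃   Tom········    ┃                   
     ┃                  ┃                   


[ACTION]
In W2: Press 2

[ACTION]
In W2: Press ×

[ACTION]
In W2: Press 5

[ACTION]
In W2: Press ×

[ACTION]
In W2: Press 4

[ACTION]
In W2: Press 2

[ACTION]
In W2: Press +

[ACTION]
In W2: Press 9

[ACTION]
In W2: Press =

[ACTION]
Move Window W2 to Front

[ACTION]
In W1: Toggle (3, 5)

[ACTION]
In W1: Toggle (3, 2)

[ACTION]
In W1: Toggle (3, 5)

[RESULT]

        ┃ FileView┃├───┼───┼───┼───┤      ┃┃
        ┠─────────┃│ 0 │ . │ = │ + │      ┃┨
        ┃2024-01-1┃├───┼───┼───┼───┤      ┃┃
        ┃2024-01-1┃│ C │ MC│ MR│ M+│      ┃┃
        ┃2024-01-1┃└───┴───┴───┴───┘      ┃┃
        ┃2024-01-1┃                       ┃┃
        ┃2024-01-1┗━━━━━━━━━━━━━━━━━━━━━━━┛┃
        ┃2024-01-15 00:00:19.491 [INFO] db░┃
        ┃2024-01-15 00:00:23.243 [INFO] qu░┃
        ┃2024-01-15 00:00:26.057 [INFO] ap▼┃
        ┗━━━━━━━━━━━━━━━━━━━━━━━━━━━━━━━━━━┛
                                            
                                            
     ┏━━━━━━━━━━━━━━━━━━┓                   
     ┃ MusicSequencer   ┃                   
     ┠──────────────────┨                   
     ┃      ▼1234567    ┃                   
     ┃ Snare··█·█···    ┃                   
     ┃  Kick······██    ┃                   
     ┃ HiHat·██····█    ┃                   
     ┃  Clap··██···█    ┃                   
     ┃   Tom········    ┃                   
     ┃                  ┃                   


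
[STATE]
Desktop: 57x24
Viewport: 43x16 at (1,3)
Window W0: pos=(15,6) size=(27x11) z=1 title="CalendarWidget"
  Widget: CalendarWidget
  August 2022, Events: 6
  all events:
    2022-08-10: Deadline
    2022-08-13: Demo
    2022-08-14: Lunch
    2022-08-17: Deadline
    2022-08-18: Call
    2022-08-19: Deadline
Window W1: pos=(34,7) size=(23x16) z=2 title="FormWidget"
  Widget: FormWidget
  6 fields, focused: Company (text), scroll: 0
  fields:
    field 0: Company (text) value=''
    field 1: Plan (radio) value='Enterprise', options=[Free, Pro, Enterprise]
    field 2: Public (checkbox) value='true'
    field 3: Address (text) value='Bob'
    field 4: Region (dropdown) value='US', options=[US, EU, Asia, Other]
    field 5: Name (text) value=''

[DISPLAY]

                                           
                                           
                                           
              ┏━━━━━━━━━━━━━━━━━━━━━━━━━┓  
              ┃ CalendarWidget   ┏━━━━━━━━━
              ┠──────────────────┃ FormWidg
              ┃       August 2022┠─────────
              ┃Mo Tu We Th Fr Sa ┃> Company
              ┃ 1  2  3  4  5  6 ┃  Plan:  
              ┃ 8  9 10* 11 12 13┃  Public:
              ┃15 16 17* 18* 19* ┃  Address
              ┃22 23 24 25 26 27 ┃  Region:
              ┃29 30 31          ┃  Name:  
              ┗━━━━━━━━━━━━━━━━━━┃         
                                 ┃         
                                 ┃         


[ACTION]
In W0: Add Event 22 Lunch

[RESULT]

                                           
                                           
                                           
              ┏━━━━━━━━━━━━━━━━━━━━━━━━━┓  
              ┃ CalendarWidget   ┏━━━━━━━━━
              ┠──────────────────┃ FormWidg
              ┃       August 2022┠─────────
              ┃Mo Tu We Th Fr Sa ┃> Company
              ┃ 1  2  3  4  5  6 ┃  Plan:  
              ┃ 8  9 10* 11 12 13┃  Public:
              ┃15 16 17* 18* 19* ┃  Address
              ┃22* 23 24 25 26 27┃  Region:
              ┃29 30 31          ┃  Name:  
              ┗━━━━━━━━━━━━━━━━━━┃         
                                 ┃         
                                 ┃         


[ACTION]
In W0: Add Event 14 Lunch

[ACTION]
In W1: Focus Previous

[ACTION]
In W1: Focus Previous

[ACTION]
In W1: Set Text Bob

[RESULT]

                                           
                                           
                                           
              ┏━━━━━━━━━━━━━━━━━━━━━━━━━┓  
              ┃ CalendarWidget   ┏━━━━━━━━━
              ┠──────────────────┃ FormWidg
              ┃       August 2022┠─────────
              ┃Mo Tu We Th Fr Sa ┃  Company
              ┃ 1  2  3  4  5  6 ┃  Plan:  
              ┃ 8  9 10* 11 12 13┃  Public:
              ┃15 16 17* 18* 19* ┃  Address
              ┃22* 23 24 25 26 27┃> Region:
              ┃29 30 31          ┃  Name:  
              ┗━━━━━━━━━━━━━━━━━━┃         
                                 ┃         
                                 ┃         


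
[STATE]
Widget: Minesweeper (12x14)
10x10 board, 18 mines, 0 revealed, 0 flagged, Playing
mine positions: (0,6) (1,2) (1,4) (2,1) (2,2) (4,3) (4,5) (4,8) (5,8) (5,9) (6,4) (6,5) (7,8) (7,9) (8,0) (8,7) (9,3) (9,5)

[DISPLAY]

■■■■■■■■■■  
■■■■■■■■■■  
■■■■■■■■■■  
■■■■■■■■■■  
■■■■■■■■■■  
■■■■■■■■■■  
■■■■■■■■■■  
■■■■■■■■■■  
■■■■■■■■■■  
■■■■■■■■■■  
            
            
            
            


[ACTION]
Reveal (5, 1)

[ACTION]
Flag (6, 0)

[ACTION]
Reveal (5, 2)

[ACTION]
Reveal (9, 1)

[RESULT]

■■■■■■■■■■  
■■■■■■■■■■  
■■■■■■■■■■  
123■■■■■■■  
  1■■■■■■■  
  12■■■■■■  
   1■■■■■■  
11 1■■■■■■  
■111■■■■■■  
■1■■■■■■■■  
            
            
            
            


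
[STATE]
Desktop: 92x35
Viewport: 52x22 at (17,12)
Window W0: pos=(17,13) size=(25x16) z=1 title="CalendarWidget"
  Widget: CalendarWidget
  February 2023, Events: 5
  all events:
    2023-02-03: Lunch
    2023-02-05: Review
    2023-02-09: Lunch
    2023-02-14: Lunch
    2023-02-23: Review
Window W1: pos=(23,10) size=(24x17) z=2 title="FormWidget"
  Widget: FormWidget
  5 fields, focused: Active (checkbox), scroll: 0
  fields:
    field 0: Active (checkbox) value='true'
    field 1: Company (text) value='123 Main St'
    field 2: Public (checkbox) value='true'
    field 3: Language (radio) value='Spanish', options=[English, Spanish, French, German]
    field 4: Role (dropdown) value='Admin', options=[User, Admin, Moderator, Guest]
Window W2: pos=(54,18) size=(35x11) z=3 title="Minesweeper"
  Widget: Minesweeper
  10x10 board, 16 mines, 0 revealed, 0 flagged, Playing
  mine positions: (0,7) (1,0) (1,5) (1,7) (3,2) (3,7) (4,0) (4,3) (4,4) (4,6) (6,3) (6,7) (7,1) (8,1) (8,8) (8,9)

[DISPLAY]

      ┠──────────────────────┨                      
┏━━━━━┃> Active:     [x]     ┃                      
┃ Cale┃  Company:    [123 Ma]┃                      
┠─────┃  Public:     [x]     ┃                      
┃     ┃  Language:   ( ) Engl┃                      
┃Mo Tu┃  Role:       [Admin▼]┃                      
┃     ┃                      ┃       ┏━━━━━━━━━━━━━━
┃ 6  7┃                      ┃       ┃ Minesweeper  
┃13 14┃                      ┃       ┠──────────────
┃20 21┃                      ┃       ┃■■■■■■■■■■    
┃27 28┃                      ┃       ┃■■■■■■■■■■    
┃     ┃                      ┃       ┃■■■■■■■■■■    
┃     ┃                      ┃       ┃■■■■■■■■■■    
┃     ┃                      ┃       ┃■■■■■■■■■■    
┃     ┗━━━━━━━━━━━━━━━━━━━━━━┛       ┃■■■■■■■■■■    
┃                       ┃            ┃■■■■■■■■■■    
┗━━━━━━━━━━━━━━━━━━━━━━━┛            ┗━━━━━━━━━━━━━━
                                                    
                                                    
                                                    
                                                    
                                                    


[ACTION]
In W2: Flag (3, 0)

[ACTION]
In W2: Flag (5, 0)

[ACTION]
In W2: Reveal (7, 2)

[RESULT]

      ┠──────────────────────┨                      
┏━━━━━┃> Active:     [x]     ┃                      
┃ Cale┃  Company:    [123 Ma]┃                      
┠─────┃  Public:     [x]     ┃                      
┃     ┃  Language:   ( ) Engl┃                      
┃Mo Tu┃  Role:       [Admin▼]┃                      
┃     ┃                      ┃       ┏━━━━━━━━━━━━━━
┃ 6  7┃                      ┃       ┃ Minesweeper  
┃13 14┃                      ┃       ┠──────────────
┃20 21┃                      ┃       ┃■■■■■■■■■■    
┃27 28┃                      ┃       ┃■■■■■■■■■■    
┃     ┃                      ┃       ┃■■■■■■■■■■    
┃     ┃                      ┃       ┃⚑■■■■■■■■■    
┃     ┃                      ┃       ┃■■■■■■■■■■    
┃     ┗━━━━━━━━━━━━━━━━━━━━━━┛       ┃⚑■■■■■■■■■    
┃                       ┃            ┃■■■■■■■■■■    
┗━━━━━━━━━━━━━━━━━━━━━━━┛            ┗━━━━━━━━━━━━━━
                                                    
                                                    
                                                    
                                                    
                                                    
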